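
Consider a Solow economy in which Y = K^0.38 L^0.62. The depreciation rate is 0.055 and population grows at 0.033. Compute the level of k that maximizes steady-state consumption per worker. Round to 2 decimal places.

k_gold ≈ 10.58

Break-even investment rate: n + δ = 0.033 + 0.055 = 0.088.
At the golden rule the marginal product of capital equals n+δ: 0.38·k^(0.38−1) = 0.088. Solving, k_gold = (0.38/0.088)^(1/0.62) ≈ 10.5847.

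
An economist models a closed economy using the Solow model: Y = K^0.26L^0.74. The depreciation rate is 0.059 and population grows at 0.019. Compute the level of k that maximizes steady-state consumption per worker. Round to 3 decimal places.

Capital per worker breaks even when investment replaces (n + δ)·k; here n + δ = 0.078.
Setting f'(k) = n+δ gives 0.26·k^(0.26−1) = 0.078, hence k_gold = (0.26/0.078)^(1/0.74) ≈ 5.0885.

k_gold ≈ 5.089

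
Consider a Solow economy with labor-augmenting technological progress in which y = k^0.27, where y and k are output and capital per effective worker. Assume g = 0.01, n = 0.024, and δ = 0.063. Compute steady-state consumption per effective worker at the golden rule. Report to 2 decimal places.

Capital per effective worker breaks even when investment replaces (n + g + δ)·k; here n + g + δ = 0.097.
At the golden rule the marginal product of capital equals n+g+δ: 0.27·k^(0.27−1) = 0.097. Solving, k_gold = (0.27/0.097)^(1/0.73) ≈ 4.0647.
y_gold = 4.0647^0.27 ≈ 1.4603.
c_gold = y_gold − (n+g+δ)·k_gold = 1.4603 − 0.097·4.0647 ≈ 1.0660.

c_gold ≈ 1.07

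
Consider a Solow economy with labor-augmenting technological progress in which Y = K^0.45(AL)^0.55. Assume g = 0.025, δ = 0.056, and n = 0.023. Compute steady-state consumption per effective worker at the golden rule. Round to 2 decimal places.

c_gold ≈ 1.82

Capital per effective worker breaks even when investment replaces (n + g + δ)·k; here n + g + δ = 0.104.
Setting f'(k) = n+g+δ gives 0.45·k^(0.45−1) = 0.104, hence k_gold = (0.45/0.104)^(1/0.55) ≈ 14.3446.
y_gold = 14.3446^0.45 ≈ 3.3152.
c_gold = y_gold − (n+g+δ)·k_gold = 3.3152 − 0.104·14.3446 ≈ 1.8234.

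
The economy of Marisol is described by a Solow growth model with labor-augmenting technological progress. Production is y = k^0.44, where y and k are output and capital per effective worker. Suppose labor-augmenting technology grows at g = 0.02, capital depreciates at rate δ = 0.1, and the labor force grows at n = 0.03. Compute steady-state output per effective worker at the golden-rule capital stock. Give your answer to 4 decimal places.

Capital per effective worker breaks even when investment replaces (n + g + δ)·k; here n + g + δ = 0.15.
Setting f'(k) = n+g+δ gives 0.44·k^(0.44−1) = 0.15, hence k_gold = (0.44/0.15)^(1/0.56) ≈ 6.8324.
Output: y_gold = k_gold^0.44 = 6.8324^0.44 ≈ 2.3292.

y_gold ≈ 2.3292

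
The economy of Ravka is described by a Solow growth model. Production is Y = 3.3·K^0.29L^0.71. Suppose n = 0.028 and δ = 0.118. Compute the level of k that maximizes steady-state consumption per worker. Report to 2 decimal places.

k_gold ≈ 14.13

Break-even investment rate: n + δ = 0.028 + 0.118 = 0.146.
Golden rule sets MPK = n+δ: 0.29·3.3·k^(0.29−1) = 0.146, so k_gold = (0.29·3.3/0.146)^(1/0.71) ≈ 14.1281.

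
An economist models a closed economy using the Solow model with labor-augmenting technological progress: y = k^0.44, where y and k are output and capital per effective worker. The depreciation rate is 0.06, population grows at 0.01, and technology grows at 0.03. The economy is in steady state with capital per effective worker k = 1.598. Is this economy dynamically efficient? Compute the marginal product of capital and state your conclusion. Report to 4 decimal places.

dynamically efficient; MPK ≈ 0.3384

The effective depreciation rate is n + g + δ = 0.01 + 0.03 + 0.06 = 0.1.
MPK = 0.44·k^(0.44−1) = 0.44·1.598^(-0.56) ≈ 0.3384.
MPK > 0.1, so the economy is dynamically efficient (under-saving).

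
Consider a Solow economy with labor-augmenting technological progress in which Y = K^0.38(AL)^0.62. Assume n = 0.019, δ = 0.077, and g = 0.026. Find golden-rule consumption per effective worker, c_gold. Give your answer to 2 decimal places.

c_gold ≈ 1.24

The effective depreciation rate is n + g + δ = 0.019 + 0.026 + 0.077 = 0.122.
At the golden rule the marginal product of capital equals n+g+δ: 0.38·k^(0.38−1) = 0.122. Solving, k_gold = (0.38/0.122)^(1/0.62) ≈ 6.2495.
y_gold = 6.2495^0.38 ≈ 2.0064.
c_gold = y_gold − (n+g+δ)·k_gold = 2.0064 − 0.122·6.2495 ≈ 1.2440.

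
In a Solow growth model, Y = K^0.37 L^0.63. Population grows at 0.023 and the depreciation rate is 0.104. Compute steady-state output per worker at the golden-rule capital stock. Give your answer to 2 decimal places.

Break-even investment rate: n + δ = 0.023 + 0.104 = 0.127.
Golden rule sets MPK = n+δ: 0.37·k^(0.37−1) = 0.127, so k_gold = (0.37/0.127)^(1/0.63) ≈ 5.4593.
Output: y_gold = k_gold^0.37 = 5.4593^0.37 ≈ 1.8739.

y_gold ≈ 1.87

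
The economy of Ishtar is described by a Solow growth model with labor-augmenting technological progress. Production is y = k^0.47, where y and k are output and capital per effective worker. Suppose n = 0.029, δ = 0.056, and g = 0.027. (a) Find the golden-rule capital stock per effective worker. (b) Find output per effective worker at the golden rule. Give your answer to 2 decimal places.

n + g + δ = 0.029 + 0.027 + 0.056 = 0.112.
Setting f'(k) = n+g+δ gives 0.47·k^(0.47−1) = 0.112, hence k_gold = (0.47/0.112)^(1/0.53) ≈ 14.9708.
y_gold = 14.9708^0.47 ≈ 3.5675.

(a) k_gold ≈ 14.97; (b) y_gold ≈ 3.57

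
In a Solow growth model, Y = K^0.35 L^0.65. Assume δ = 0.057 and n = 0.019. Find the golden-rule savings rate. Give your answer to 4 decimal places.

s_gold = 0.3500

n + δ = 0.019 + 0.057 = 0.076.
At the golden rule MPK = n+δ, and in any Cobb-Douglas steady state s = (n+δ)·k/y = MPK·k/y = capital's share 0.35.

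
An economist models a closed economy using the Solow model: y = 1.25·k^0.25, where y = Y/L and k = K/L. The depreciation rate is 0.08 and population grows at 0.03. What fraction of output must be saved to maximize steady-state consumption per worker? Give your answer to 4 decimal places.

Break-even investment rate: n + δ = 0.03 + 0.08 = 0.11.
At the golden rule MPK = n+δ, and in any Cobb-Douglas steady state s = (n+δ)·k/y = MPK·k/y = capital's share 0.25.

s_gold = 0.2500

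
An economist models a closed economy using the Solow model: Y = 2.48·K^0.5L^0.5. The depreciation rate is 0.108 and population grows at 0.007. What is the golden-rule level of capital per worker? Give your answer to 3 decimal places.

k_gold ≈ 116.265

The effective depreciation rate is n + δ = 0.007 + 0.108 = 0.115.
Setting f'(k) = n+δ gives 0.5·2.48·k^(0.5−1) = 0.115, hence k_gold = (0.5·2.48/0.115)^(1/0.5) ≈ 116.2647.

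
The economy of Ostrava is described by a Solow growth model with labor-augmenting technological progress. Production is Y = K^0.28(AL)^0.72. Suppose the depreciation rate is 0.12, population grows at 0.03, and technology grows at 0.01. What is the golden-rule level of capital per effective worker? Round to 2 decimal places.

Capital per effective worker breaks even when investment replaces (n + g + δ)·k; here n + g + δ = 0.16.
Maximizing c = f(k) − (n+g+δ)·k gives f'(k) = n+g+δ, i.e. 0.28·k^(0.28−1) = 0.16, so k_gold = (0.28/0.16)^(1/0.72) ≈ 2.1755.

k_gold ≈ 2.18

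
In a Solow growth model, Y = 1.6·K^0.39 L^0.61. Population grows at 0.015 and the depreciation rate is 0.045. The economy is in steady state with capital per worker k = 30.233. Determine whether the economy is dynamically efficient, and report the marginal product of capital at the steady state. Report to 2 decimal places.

The effective depreciation rate is n + δ = 0.015 + 0.045 = 0.06.
MPK = 0.39·1.6·k^(0.39−1) = 0.39·1.6·30.233^(-0.61) ≈ 0.0780.
MPK > 0.06, so the economy is dynamically efficient (under-saving).

dynamically efficient; MPK ≈ 0.08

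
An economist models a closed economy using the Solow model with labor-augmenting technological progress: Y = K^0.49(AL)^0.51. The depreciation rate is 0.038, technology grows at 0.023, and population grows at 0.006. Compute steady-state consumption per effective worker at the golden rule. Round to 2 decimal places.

c_gold ≈ 3.45

The effective depreciation rate is n + g + δ = 0.006 + 0.023 + 0.038 = 0.067.
Setting f'(k) = n+g+δ gives 0.49·k^(0.49−1) = 0.067, hence k_gold = (0.49/0.067)^(1/0.51) ≈ 49.4715.
y_gold = 49.4715^0.49 ≈ 6.7645.
c_gold = y_gold − (n+g+δ)·k_gold = 6.7645 − 0.067·49.4715 ≈ 3.4499.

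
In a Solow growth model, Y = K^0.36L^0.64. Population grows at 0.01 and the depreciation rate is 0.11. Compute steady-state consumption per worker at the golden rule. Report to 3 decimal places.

c_gold ≈ 1.187

n + δ = 0.01 + 0.11 = 0.12.
Setting f'(k) = n+δ gives 0.36·k^(0.36−1) = 0.12, hence k_gold = (0.36/0.12)^(1/0.64) ≈ 5.5655.
y_gold = 5.5655^0.36 ≈ 1.8552.
c_gold = y_gold − (n+δ)·k_gold = 1.8552 − 0.12·5.5655 ≈ 1.1873.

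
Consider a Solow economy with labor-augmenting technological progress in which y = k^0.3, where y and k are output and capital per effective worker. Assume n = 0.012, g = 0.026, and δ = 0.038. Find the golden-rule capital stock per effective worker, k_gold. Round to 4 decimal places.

k_gold ≈ 7.1100

n + g + δ = 0.012 + 0.026 + 0.038 = 0.076.
Setting f'(k) = n+g+δ gives 0.3·k^(0.3−1) = 0.076, hence k_gold = (0.3/0.076)^(1/0.7) ≈ 7.1100.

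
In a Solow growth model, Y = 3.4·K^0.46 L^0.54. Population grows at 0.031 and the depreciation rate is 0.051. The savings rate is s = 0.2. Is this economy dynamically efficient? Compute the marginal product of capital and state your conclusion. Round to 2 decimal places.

The effective depreciation rate is n + δ = 0.031 + 0.051 = 0.082.
Steady-state k*: s·A·k^0.46 = 0.082·k gives k* = (0.2·3.4/0.082)^(1/0.54) ≈ 50.2675.
MPK = 0.46·3.4·50.2675^(-0.54) ≈ 0.1886.
MPK > n+δ = 0.082, so the economy is dynamically efficient (under-saving).

dynamically efficient; MPK ≈ 0.19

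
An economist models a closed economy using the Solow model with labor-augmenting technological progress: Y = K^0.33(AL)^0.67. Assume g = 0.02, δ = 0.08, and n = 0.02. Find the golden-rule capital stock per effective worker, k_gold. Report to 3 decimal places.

k_gold ≈ 4.526

Break-even investment rate: n + g + δ = 0.02 + 0.02 + 0.08 = 0.12.
Maximizing c = f(k) − (n+g+δ)·k gives f'(k) = n+g+δ, i.e. 0.33·k^(0.33−1) = 0.12, so k_gold = (0.33/0.12)^(1/0.67) ≈ 4.5261.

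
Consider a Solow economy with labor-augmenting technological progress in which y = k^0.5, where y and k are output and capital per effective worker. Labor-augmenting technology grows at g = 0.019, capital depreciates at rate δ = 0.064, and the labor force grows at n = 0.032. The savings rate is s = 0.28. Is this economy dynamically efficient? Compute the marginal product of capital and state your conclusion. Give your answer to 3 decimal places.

dynamically efficient; MPK ≈ 0.205

Break-even investment rate: n + g + δ = 0.032 + 0.019 + 0.064 = 0.115.
Steady-state k*: s·k^0.5 = 0.115·k gives k* = (0.28/0.115)^(1/0.5) ≈ 5.9282.
MPK = 0.5·5.9282^(-0.5) ≈ 0.2054.
MPK > n+g+δ = 0.115, so the economy is dynamically efficient (under-saving).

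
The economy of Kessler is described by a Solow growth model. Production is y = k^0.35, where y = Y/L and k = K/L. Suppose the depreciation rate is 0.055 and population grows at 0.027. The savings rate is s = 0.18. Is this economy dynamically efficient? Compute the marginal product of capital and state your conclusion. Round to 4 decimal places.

The effective depreciation rate is n + δ = 0.027 + 0.055 = 0.082.
Steady-state k*: s·k^0.35 = 0.082·k gives k* = (0.18/0.082)^(1/0.65) ≈ 3.3521.
MPK = 0.35·3.3521^(-0.65) ≈ 0.1594.
MPK > n+δ = 0.082, so the economy is dynamically efficient (under-saving).

dynamically efficient; MPK ≈ 0.1594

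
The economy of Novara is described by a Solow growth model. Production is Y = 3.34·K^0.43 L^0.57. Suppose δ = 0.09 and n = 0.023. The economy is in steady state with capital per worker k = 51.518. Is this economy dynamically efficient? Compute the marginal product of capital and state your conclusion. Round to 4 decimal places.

Break-even investment rate: n + δ = 0.023 + 0.09 = 0.113.
MPK = 0.43·3.34·k^(0.43−1) = 0.43·3.34·51.518^(-0.57) ≈ 0.1518.
MPK > 0.113, so the economy is dynamically efficient (under-saving).

dynamically efficient; MPK ≈ 0.1518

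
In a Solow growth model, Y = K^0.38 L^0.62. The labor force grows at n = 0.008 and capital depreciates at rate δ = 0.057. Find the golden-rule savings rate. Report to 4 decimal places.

s_gold = 0.3800

Break-even investment rate: n + δ = 0.008 + 0.057 = 0.065.
At the golden rule MPK = n+δ, and in any Cobb-Douglas steady state s = (n+δ)·k/y = MPK·k/y = capital's share 0.38.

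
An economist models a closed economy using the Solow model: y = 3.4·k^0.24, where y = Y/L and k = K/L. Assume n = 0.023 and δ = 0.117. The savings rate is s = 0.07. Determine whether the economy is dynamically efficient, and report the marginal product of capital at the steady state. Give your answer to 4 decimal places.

dynamically efficient; MPK ≈ 0.4800

The effective depreciation rate is n + δ = 0.023 + 0.117 = 0.14.
Steady-state k*: s·A·k^0.24 = 0.14·k gives k* = (0.07·3.4/0.14)^(1/0.76) ≈ 2.0101.
MPK = 0.24·3.4·2.0101^(-0.76) ≈ 0.4800.
MPK > n+δ = 0.14, so the economy is dynamically efficient (under-saving).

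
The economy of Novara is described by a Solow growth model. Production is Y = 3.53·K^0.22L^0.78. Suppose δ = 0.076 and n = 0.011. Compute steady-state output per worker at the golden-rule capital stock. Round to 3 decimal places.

y_gold ≈ 6.545

n + δ = 0.011 + 0.076 = 0.087.
Maximizing c = f(k) − (n+δ)·k gives f'(k) = n+δ, i.e. 0.22·3.53·k^(0.22−1) = 0.087, so k_gold = (0.22·3.53/0.087)^(1/0.78) ≈ 16.5508.
Output: y_gold = 3.53·k_gold^0.22 = 3.53·16.5508^0.22 ≈ 6.5451.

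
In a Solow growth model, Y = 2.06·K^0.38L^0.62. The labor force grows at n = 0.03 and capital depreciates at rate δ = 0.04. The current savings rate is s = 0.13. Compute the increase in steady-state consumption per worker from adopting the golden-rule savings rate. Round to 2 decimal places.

Δc ≈ 1.53

Capital per worker breaks even when investment replaces (n + δ)·k; here n + δ = 0.07.
Current steady state (s = 0.13): k* = (0.13·2.06/0.07)^(1/0.62) ≈ 8.7068, y* = 2.06·8.7068^0.38 ≈ 4.6883, c* = (1−0.13)·4.6883 ≈ 4.0788.
Setting f'(k) = n+δ gives 0.38·2.06·k^(0.38−1) = 0.07, hence k_gold = (0.38·2.06/0.07)^(1/0.62) ≈ 49.1150.
y_gold = 2.06·49.1150^0.38 ≈ 9.0475, c_gold = y_gold − 0.07·k_gold ≈ 5.6095.
Gain: Δc = 5.6095 − 4.0788 ≈ 1.5306.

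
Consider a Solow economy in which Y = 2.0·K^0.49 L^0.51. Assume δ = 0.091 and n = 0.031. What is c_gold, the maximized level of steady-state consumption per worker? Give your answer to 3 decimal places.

n + δ = 0.031 + 0.091 = 0.122.
At the golden rule the marginal product of capital equals n+δ: 0.49·2.0·k^(0.49−1) = 0.122. Solving, k_gold = (0.49·2.0/0.122)^(1/0.51) ≈ 59.4631.
y_gold = 2.0·59.4631^0.49 ≈ 14.8051.
c_gold = y_gold − (n+δ)·k_gold = 14.8051 − 0.122·59.4631 ≈ 7.5506.

c_gold ≈ 7.551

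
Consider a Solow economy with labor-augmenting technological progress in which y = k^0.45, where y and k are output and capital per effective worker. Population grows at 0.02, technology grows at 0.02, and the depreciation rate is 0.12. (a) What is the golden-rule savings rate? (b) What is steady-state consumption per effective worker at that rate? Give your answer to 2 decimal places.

n + g + δ = 0.02 + 0.02 + 0.12 = 0.16.
For Cobb-Douglas, s_gold equals capital's share: s_gold = 0.45.
Setting f'(k) = n+g+δ gives 0.45·k^(0.45−1) = 0.16, hence k_gold = (0.45/0.16)^(1/0.55) ≈ 6.5544.
y_gold = 6.5544^0.45 ≈ 2.3304; c_gold = (1−0.45)·y_gold ≈ 1.2817.

(a) s_gold = 0.45; (b) c_gold ≈ 1.28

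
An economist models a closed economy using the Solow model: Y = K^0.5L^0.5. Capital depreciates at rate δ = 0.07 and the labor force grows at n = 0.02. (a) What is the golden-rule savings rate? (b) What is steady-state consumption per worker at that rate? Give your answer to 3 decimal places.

The effective depreciation rate is n + δ = 0.02 + 0.07 = 0.09.
For Cobb-Douglas, s_gold equals capital's share: s_gold = 0.5.
Maximizing c = f(k) − (n+δ)·k gives f'(k) = n+δ, i.e. 0.5·k^(0.5−1) = 0.09, so k_gold = (0.5/0.09)^(1/0.5) ≈ 30.8642.
y_gold = 30.8642^0.5 ≈ 5.5556; c_gold = (1−0.5)·y_gold ≈ 2.7778.

(a) s_gold = 0.500; (b) c_gold ≈ 2.778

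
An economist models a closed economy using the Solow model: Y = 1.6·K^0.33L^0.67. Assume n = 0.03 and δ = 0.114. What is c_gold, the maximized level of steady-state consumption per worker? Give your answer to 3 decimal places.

Capital per worker breaks even when investment replaces (n + δ)·k; here n + δ = 0.144.
Golden rule sets MPK = n+δ: 0.33·1.6·k^(0.33−1) = 0.144, so k_gold = (0.33·1.6/0.144)^(1/0.67) ≈ 6.9534.
y_gold = 1.6·6.9534^0.33 ≈ 3.0342.
c_gold = y_gold − (n+δ)·k_gold = 3.0342 − 0.144·6.9534 ≈ 2.0329.

c_gold ≈ 2.033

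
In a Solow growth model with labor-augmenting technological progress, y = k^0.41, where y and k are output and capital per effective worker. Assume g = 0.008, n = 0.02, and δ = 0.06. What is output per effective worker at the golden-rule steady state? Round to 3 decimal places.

Break-even investment rate: n + g + δ = 0.02 + 0.008 + 0.06 = 0.088.
Maximizing c = f(k) − (n+g+δ)·k gives f'(k) = n+g+δ, i.e. 0.41·k^(0.41−1) = 0.088, so k_gold = (0.41/0.088)^(1/0.59) ≈ 13.5742.
Output: y_gold = k_gold^0.41 = 13.5742^0.41 ≈ 2.9135.

y_gold ≈ 2.913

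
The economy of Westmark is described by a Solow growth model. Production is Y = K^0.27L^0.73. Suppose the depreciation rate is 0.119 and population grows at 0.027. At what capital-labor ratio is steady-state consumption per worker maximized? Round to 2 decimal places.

k_gold ≈ 2.32

The effective depreciation rate is n + δ = 0.027 + 0.119 = 0.146.
Golden rule sets MPK = n+δ: 0.27·k^(0.27−1) = 0.146, so k_gold = (0.27/0.146)^(1/0.73) ≈ 2.3215.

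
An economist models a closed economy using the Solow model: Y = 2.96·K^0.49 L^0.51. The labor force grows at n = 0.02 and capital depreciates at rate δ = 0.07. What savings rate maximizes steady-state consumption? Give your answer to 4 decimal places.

s_gold = 0.4900

n + δ = 0.02 + 0.07 = 0.09.
At the golden rule MPK = n+δ, and in any Cobb-Douglas steady state s = (n+δ)·k/y = MPK·k/y = capital's share 0.49.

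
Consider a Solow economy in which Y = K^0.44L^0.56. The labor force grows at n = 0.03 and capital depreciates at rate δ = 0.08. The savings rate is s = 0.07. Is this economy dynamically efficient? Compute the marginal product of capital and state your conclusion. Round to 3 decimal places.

dynamically efficient; MPK ≈ 0.691

The effective depreciation rate is n + δ = 0.03 + 0.08 = 0.11.
Steady-state k*: s·k^0.44 = 0.11·k gives k* = (0.07/0.11)^(1/0.56) ≈ 0.4461.
MPK = 0.44·0.4461^(-0.56) ≈ 0.6914.
MPK > n+δ = 0.11, so the economy is dynamically efficient (under-saving).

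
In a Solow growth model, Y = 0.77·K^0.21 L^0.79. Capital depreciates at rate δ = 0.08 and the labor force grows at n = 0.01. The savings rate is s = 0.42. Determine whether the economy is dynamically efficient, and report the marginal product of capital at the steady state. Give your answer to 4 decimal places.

dynamically inefficient; MPK ≈ 0.0450

Capital per worker breaks even when investment replaces (n + δ)·k; here n + δ = 0.09.
Steady-state k*: s·A·k^0.21 = 0.09·k gives k* = (0.42·0.77/0.09)^(1/0.79) ≈ 5.0485.
MPK = 0.21·0.77·5.0485^(-0.79) ≈ 0.0450.
MPK < n+δ = 0.09, so the economy is dynamically inefficient (over-saving).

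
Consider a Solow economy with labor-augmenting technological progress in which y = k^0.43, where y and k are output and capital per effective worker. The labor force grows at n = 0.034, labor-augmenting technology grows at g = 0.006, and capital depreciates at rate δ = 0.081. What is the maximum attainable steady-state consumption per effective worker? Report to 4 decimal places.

Break-even investment rate: n + g + δ = 0.034 + 0.006 + 0.081 = 0.121.
Golden rule sets MPK = n+g+δ: 0.43·k^(0.43−1) = 0.121, so k_gold = (0.43/0.121)^(1/0.57) ≈ 9.2493.
y_gold = 9.2493^0.43 ≈ 2.6027.
c_gold = y_gold − (n+g+δ)·k_gold = 2.6027 − 0.121·9.2493 ≈ 1.4836.

c_gold ≈ 1.4836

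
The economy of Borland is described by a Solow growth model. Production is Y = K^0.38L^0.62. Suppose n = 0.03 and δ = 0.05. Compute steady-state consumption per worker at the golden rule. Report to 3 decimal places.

c_gold ≈ 1.611

Break-even investment rate: n + δ = 0.03 + 0.05 = 0.08.
At the golden rule the marginal product of capital equals n+δ: 0.38·k^(0.38−1) = 0.08. Solving, k_gold = (0.38/0.08)^(1/0.62) ≈ 12.3436.
y_gold = 12.3436^0.38 ≈ 2.5986.
c_gold = y_gold − (n+δ)·k_gold = 2.5986 − 0.08·12.3436 ≈ 1.6112.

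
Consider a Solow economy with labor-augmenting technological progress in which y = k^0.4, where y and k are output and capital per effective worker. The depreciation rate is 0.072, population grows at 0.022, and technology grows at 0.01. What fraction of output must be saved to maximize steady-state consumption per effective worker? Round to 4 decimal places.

s_gold = 0.4000

The effective depreciation rate is n + g + δ = 0.022 + 0.01 + 0.072 = 0.104.
At the golden rule MPK = n+g+δ, and in any Cobb-Douglas steady state s = (n+g+δ)·k/y = MPK·k/y = capital's share 0.4.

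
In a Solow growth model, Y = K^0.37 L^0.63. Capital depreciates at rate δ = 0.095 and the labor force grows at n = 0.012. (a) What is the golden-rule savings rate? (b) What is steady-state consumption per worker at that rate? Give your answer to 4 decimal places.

Capital per worker breaks even when investment replaces (n + δ)·k; here n + δ = 0.107.
For Cobb-Douglas, s_gold equals capital's share: s_gold = 0.37.
Setting f'(k) = n+δ gives 0.37·k^(0.37−1) = 0.107, hence k_gold = (0.37/0.107)^(1/0.63) ≈ 7.1658.
y_gold = 7.1658^0.37 ≈ 2.0723; c_gold = (1−0.37)·y_gold ≈ 1.3055.

(a) s_gold = 0.3700; (b) c_gold ≈ 1.3055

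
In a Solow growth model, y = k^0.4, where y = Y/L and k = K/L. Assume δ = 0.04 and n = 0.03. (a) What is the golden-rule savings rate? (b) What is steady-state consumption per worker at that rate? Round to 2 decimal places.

(a) s_gold = 0.40; (b) c_gold ≈ 1.92

The effective depreciation rate is n + δ = 0.03 + 0.04 = 0.07.
For Cobb-Douglas, s_gold equals capital's share: s_gold = 0.4.
Setting f'(k) = n+δ gives 0.4·k^(0.4−1) = 0.07, hence k_gold = (0.4/0.07)^(1/0.6) ≈ 18.2643.
y_gold = 18.2643^0.4 ≈ 3.1963; c_gold = (1−0.4)·y_gold ≈ 1.9178.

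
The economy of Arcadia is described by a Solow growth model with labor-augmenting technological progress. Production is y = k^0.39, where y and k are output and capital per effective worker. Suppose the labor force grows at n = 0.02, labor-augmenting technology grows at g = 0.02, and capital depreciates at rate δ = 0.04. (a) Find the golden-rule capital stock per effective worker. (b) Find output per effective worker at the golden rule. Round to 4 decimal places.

Break-even investment rate: n + g + δ = 0.02 + 0.02 + 0.04 = 0.08.
At the golden rule the marginal product of capital equals n+g+δ: 0.39·k^(0.39−1) = 0.08. Solving, k_gold = (0.39/0.08)^(1/0.61) ≈ 13.4223.
y_gold = 13.4223^0.39 ≈ 2.7533.

(a) k_gold ≈ 13.4223; (b) y_gold ≈ 2.7533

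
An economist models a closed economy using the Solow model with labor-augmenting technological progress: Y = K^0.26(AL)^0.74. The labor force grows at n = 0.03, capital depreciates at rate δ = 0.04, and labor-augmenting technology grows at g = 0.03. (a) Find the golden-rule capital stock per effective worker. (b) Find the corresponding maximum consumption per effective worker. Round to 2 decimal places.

Capital per effective worker breaks even when investment replaces (n + g + δ)·k; here n + g + δ = 0.1.
At the golden rule the marginal product of capital equals n+g+δ: 0.26·k^(0.26−1) = 0.1. Solving, k_gold = (0.26/0.1)^(1/0.74) ≈ 3.6373.
y_gold = 3.6373^0.26 ≈ 1.3989; c_gold = y_gold − 0.1·k_gold ≈ 1.0352.

(a) k_gold ≈ 3.64; (b) c_gold ≈ 1.04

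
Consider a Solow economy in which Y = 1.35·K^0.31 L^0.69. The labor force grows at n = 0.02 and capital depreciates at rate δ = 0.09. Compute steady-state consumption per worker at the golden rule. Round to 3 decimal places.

c_gold ≈ 1.698

n + δ = 0.02 + 0.09 = 0.11.
At the golden rule the marginal product of capital equals n+δ: 0.31·1.35·k^(0.31−1) = 0.11. Solving, k_gold = (0.31·1.35/0.11)^(1/0.69) ≈ 6.9346.
y_gold = 1.35·6.9346^0.31 ≈ 2.4606.
c_gold = y_gold − (n+δ)·k_gold = 2.4606 − 0.11·6.9346 ≈ 1.6978.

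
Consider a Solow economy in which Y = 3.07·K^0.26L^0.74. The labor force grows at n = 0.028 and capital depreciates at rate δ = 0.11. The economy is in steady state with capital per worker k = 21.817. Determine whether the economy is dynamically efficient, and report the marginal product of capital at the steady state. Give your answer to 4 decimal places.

Capital per worker breaks even when investment replaces (n + δ)·k; here n + δ = 0.138.
MPK = 0.26·3.07·k^(0.26−1) = 0.26·3.07·21.817^(-0.74) ≈ 0.0815.
MPK < 0.138, so the economy is dynamically inefficient (over-saving).

dynamically inefficient; MPK ≈ 0.0815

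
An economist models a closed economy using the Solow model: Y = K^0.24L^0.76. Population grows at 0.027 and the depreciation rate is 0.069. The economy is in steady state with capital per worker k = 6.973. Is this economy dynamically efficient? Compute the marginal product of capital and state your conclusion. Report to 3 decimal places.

n + δ = 0.027 + 0.069 = 0.096.
MPK = 0.24·k^(0.24−1) = 0.24·6.973^(-0.76) ≈ 0.0549.
MPK < 0.096, so the economy is dynamically inefficient (over-saving).

dynamically inefficient; MPK ≈ 0.055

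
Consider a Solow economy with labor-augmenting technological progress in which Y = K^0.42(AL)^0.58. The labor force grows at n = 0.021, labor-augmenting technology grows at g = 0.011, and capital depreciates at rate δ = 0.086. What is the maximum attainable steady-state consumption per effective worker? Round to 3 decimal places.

Capital per effective worker breaks even when investment replaces (n + g + δ)·k; here n + g + δ = 0.118.
Setting f'(k) = n+g+δ gives 0.42·k^(0.42−1) = 0.118, hence k_gold = (0.42/0.118)^(1/0.58) ≈ 8.9255.
y_gold = 8.9255^0.42 ≈ 2.5076.
c_gold = y_gold − (n+g+δ)·k_gold = 2.5076 − 0.118·8.9255 ≈ 1.4544.

c_gold ≈ 1.454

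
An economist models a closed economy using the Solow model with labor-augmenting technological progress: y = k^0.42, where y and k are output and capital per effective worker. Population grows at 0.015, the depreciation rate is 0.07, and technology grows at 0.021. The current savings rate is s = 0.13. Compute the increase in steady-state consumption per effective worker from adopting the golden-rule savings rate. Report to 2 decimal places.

Δc ≈ 0.56

Break-even investment rate: n + g + δ = 0.015 + 0.021 + 0.07 = 0.106.
Current steady state (s = 0.13): k* = (0.13/0.106)^(1/0.58) ≈ 1.4218, y* = 1.4218^0.42 ≈ 1.1593, c* = (1−0.13)·1.1593 ≈ 1.0086.
Setting f'(k) = n+g+δ gives 0.42·k^(0.42−1) = 0.106, hence k_gold = (0.42/0.106)^(1/0.58) ≈ 10.7383.
y_gold = 10.7383^0.42 ≈ 2.7102, c_gold = y_gold − 0.106·k_gold ≈ 1.5719.
Gain: Δc = 1.5719 − 1.0086 ≈ 0.5633.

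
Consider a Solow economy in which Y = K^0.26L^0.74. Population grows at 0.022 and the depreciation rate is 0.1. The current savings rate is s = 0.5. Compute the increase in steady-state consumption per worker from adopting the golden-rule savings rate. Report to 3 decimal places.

Capital per worker breaks even when investment replaces (n + δ)·k; here n + δ = 0.122.
Current steady state (s = 0.5): k* = (0.5/0.122)^(1/0.74) ≈ 6.7275, y* = 6.7275^0.26 ≈ 1.6415, c* = (1−0.5)·1.6415 ≈ 0.8208.
Setting f'(k) = n+δ gives 0.26·k^(0.26−1) = 0.122, hence k_gold = (0.26/0.122)^(1/0.74) ≈ 2.7802.
y_gold = 2.7802^0.26 ≈ 1.3045, c_gold = y_gold − 0.122·k_gold ≈ 0.9654.
Gain: Δc = 0.9654 − 0.8208 ≈ 0.1446.

Δc ≈ 0.145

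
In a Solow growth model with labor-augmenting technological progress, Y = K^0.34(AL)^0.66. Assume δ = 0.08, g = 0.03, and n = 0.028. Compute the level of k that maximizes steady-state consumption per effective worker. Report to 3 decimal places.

k_gold ≈ 3.920

Break-even investment rate: n + g + δ = 0.028 + 0.03 + 0.08 = 0.138.
Maximizing c = f(k) − (n+g+δ)·k gives f'(k) = n+g+δ, i.e. 0.34·k^(0.34−1) = 0.138, so k_gold = (0.34/0.138)^(1/0.66) ≈ 3.9204.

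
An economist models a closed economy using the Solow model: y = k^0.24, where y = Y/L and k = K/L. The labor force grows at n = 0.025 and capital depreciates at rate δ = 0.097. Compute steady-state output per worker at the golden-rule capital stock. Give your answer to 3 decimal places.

Capital per worker breaks even when investment replaces (n + δ)·k; here n + δ = 0.122.
Maximizing c = f(k) − (n+δ)·k gives f'(k) = n+δ, i.e. 0.24·k^(0.24−1) = 0.122, so k_gold = (0.24/0.122)^(1/0.76) ≈ 2.4358.
Output: y_gold = k_gold^0.24 = 2.4358^0.24 ≈ 1.2382.

y_gold ≈ 1.238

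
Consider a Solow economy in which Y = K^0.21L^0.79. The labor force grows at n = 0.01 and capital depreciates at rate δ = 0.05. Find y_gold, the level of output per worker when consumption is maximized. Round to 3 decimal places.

y_gold ≈ 1.395

n + δ = 0.01 + 0.05 = 0.06.
Golden rule sets MPK = n+δ: 0.21·k^(0.21−1) = 0.06, so k_gold = (0.21/0.06)^(1/0.79) ≈ 4.8831.
Output: y_gold = k_gold^0.21 = 4.8831^0.21 ≈ 1.3952.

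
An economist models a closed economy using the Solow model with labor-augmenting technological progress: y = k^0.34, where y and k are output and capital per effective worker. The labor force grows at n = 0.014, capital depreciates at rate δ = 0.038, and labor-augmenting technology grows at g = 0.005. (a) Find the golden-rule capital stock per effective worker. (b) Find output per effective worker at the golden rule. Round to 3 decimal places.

(a) k_gold ≈ 14.968; (b) y_gold ≈ 2.509

n + g + δ = 0.014 + 0.005 + 0.038 = 0.057.
At the golden rule the marginal product of capital equals n+g+δ: 0.34·k^(0.34−1) = 0.057. Solving, k_gold = (0.34/0.057)^(1/0.66) ≈ 14.9678.
y_gold = 14.9678^0.34 ≈ 2.5093.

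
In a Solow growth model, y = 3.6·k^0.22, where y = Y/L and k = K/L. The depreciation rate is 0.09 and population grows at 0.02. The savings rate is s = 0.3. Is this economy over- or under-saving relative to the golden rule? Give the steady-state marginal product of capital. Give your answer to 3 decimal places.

over-saving; MPK ≈ 0.081

n + δ = 0.02 + 0.09 = 0.11.
Steady-state k*: s·A·k^0.22 = 0.11·k gives k* = (0.3·3.6/0.11)^(1/0.78) ≈ 18.6997.
MPK = 0.22·3.6·18.6997^(-0.78) ≈ 0.0807.
MPK < n+δ = 0.11, so the economy is dynamically inefficient (over-saving).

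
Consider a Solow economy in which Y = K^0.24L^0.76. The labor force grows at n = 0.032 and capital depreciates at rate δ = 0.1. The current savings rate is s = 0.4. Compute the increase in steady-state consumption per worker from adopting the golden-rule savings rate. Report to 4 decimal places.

Δc ≈ 0.0664

n + δ = 0.032 + 0.1 = 0.132.
Current steady state (s = 0.4): k* = (0.4/0.132)^(1/0.76) ≈ 4.3007, y* = 4.3007^0.24 ≈ 1.4192, c* = (1−0.4)·1.4192 ≈ 0.8515.
Golden rule sets MPK = n+δ: 0.24·k^(0.24−1) = 0.132, so k_gold = (0.24/0.132)^(1/0.76) ≈ 2.1960.
y_gold = 2.1960^0.24 ≈ 1.2078, c_gold = y_gold − 0.132·k_gold ≈ 0.9179.
Gain: Δc = 0.9179 − 0.8515 ≈ 0.0664.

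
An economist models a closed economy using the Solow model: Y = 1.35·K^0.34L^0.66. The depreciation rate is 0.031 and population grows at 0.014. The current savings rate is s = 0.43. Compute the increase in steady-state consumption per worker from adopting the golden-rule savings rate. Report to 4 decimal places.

Δc ≈ 0.0746

Break-even investment rate: n + δ = 0.014 + 0.031 = 0.045.
Current steady state (s = 0.43): k* = (0.43·1.35/0.045)^(1/0.66) ≈ 48.1628, y* = 1.35·48.1628^0.34 ≈ 5.0403, c* = (1−0.43)·5.0403 ≈ 2.8730.
At the golden rule the marginal product of capital equals n+δ: 0.34·1.35·k^(0.34−1) = 0.045. Solving, k_gold = (0.34·1.35/0.045)^(1/0.66) ≈ 33.7429.
y_gold = 1.35·33.7429^0.34 ≈ 4.4660, c_gold = y_gold − 0.045·k_gold ≈ 2.9475.
Gain: Δc = 2.9475 − 2.8730 ≈ 0.0746.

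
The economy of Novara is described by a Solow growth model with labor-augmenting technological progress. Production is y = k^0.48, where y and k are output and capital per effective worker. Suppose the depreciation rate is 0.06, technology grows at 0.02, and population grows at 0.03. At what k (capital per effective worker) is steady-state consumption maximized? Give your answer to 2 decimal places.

n + g + δ = 0.03 + 0.02 + 0.06 = 0.11.
Maximizing c = f(k) − (n+g+δ)·k gives f'(k) = n+g+δ, i.e. 0.48·k^(0.48−1) = 0.11, so k_gold = (0.48/0.11)^(1/0.52) ≈ 17.0011.

k_gold ≈ 17.00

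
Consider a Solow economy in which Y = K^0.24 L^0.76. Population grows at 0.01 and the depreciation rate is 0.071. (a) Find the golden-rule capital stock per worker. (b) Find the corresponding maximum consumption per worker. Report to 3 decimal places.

The effective depreciation rate is n + δ = 0.01 + 0.071 = 0.081.
Setting f'(k) = n+δ gives 0.24·k^(0.24−1) = 0.081, hence k_gold = (0.24/0.081)^(1/0.76) ≈ 4.1753.
y_gold = 4.1753^0.24 ≈ 1.4092; c_gold = y_gold − 0.081·k_gold ≈ 1.0710.

(a) k_gold ≈ 4.175; (b) c_gold ≈ 1.071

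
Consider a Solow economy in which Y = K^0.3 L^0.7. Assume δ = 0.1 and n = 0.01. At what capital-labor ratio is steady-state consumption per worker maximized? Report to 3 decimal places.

The effective depreciation rate is n + δ = 0.01 + 0.1 = 0.11.
Setting f'(k) = n+δ gives 0.3·k^(0.3−1) = 0.11, hence k_gold = (0.3/0.11)^(1/0.7) ≈ 4.1925.

k_gold ≈ 4.192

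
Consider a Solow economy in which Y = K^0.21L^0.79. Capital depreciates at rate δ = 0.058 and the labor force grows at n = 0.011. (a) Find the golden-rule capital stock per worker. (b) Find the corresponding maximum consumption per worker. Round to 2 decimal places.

(a) k_gold ≈ 4.09; (b) c_gold ≈ 1.06

Break-even investment rate: n + δ = 0.011 + 0.058 = 0.069.
Golden rule sets MPK = n+δ: 0.21·k^(0.21−1) = 0.069, so k_gold = (0.21/0.069)^(1/0.79) ≈ 4.0913.
y_gold = 4.0913^0.21 ≈ 1.3443; c_gold = y_gold − 0.069·k_gold ≈ 1.0620.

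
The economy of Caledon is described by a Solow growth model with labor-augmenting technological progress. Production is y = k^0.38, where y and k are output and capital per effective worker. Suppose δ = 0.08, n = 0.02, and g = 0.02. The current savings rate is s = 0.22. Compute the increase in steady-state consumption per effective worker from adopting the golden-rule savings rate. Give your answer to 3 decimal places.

Δc ≈ 0.126

Break-even investment rate: n + g + δ = 0.02 + 0.02 + 0.08 = 0.12.
Current steady state (s = 0.22): k* = (0.22/0.12)^(1/0.62) ≈ 2.6582, y* = 2.6582^0.38 ≈ 1.4499, c* = (1−0.22)·1.4499 ≈ 1.1309.
Maximizing c = f(k) − (n+g+δ)·k gives f'(k) = n+g+δ, i.e. 0.38·k^(0.38−1) = 0.12, so k_gold = (0.38/0.12)^(1/0.62) ≈ 6.4183.
y_gold = 6.4183^0.38 ≈ 2.0268, c_gold = y_gold − 0.12·k_gold ≈ 1.2566.
Gain: Δc = 1.2566 − 1.1309 ≈ 0.1257.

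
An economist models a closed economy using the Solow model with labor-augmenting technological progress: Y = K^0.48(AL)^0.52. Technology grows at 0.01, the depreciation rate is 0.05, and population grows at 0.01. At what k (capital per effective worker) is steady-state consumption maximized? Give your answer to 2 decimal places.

n + g + δ = 0.01 + 0.01 + 0.05 = 0.07.
Setting f'(k) = n+g+δ gives 0.48·k^(0.48−1) = 0.07, hence k_gold = (0.48/0.07)^(1/0.52) ≈ 40.5478.

k_gold ≈ 40.55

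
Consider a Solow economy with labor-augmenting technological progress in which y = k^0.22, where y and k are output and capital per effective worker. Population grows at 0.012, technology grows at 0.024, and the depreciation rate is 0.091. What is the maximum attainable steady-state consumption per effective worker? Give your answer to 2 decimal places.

n + g + δ = 0.012 + 0.024 + 0.091 = 0.127.
Maximizing c = f(k) − (n+g+δ)·k gives f'(k) = n+g+δ, i.e. 0.22·k^(0.22−1) = 0.127, so k_gold = (0.22/0.127)^(1/0.78) ≈ 2.0227.
y_gold = 2.0227^0.22 ≈ 1.1676.
c_gold = y_gold − (n+g+δ)·k_gold = 1.1676 − 0.127·2.0227 ≈ 0.9107.

c_gold ≈ 0.91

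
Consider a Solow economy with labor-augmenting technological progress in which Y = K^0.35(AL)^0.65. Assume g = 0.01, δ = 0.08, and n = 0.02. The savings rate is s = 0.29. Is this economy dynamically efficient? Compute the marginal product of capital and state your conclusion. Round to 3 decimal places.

dynamically efficient; MPK ≈ 0.133

n + g + δ = 0.02 + 0.01 + 0.08 = 0.11.
Steady-state k*: s·k^0.35 = 0.11·k gives k* = (0.29/0.11)^(1/0.65) ≈ 4.4432.
MPK = 0.35·4.4432^(-0.65) ≈ 0.1328.
MPK > n+g+δ = 0.11, so the economy is dynamically efficient (under-saving).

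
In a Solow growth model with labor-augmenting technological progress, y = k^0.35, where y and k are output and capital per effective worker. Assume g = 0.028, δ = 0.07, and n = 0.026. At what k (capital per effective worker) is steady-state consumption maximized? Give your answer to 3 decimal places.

k_gold ≈ 4.935

Break-even investment rate: n + g + δ = 0.026 + 0.028 + 0.07 = 0.124.
Setting f'(k) = n+g+δ gives 0.35·k^(0.35−1) = 0.124, hence k_gold = (0.35/0.124)^(1/0.65) ≈ 4.9352.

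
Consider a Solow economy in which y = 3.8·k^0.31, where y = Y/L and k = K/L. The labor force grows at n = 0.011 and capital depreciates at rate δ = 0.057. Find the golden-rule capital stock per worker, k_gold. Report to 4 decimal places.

Break-even investment rate: n + δ = 0.011 + 0.057 = 0.068.
Maximizing c = f(k) − (n+δ)·k gives f'(k) = n+δ, i.e. 0.31·3.8·k^(0.31−1) = 0.068, so k_gold = (0.31·3.8/0.068)^(1/0.69) ≈ 62.3915.

k_gold ≈ 62.3915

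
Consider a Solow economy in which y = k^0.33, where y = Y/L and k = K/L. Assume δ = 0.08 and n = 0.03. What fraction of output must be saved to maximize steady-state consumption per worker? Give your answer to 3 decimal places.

s_gold = 0.330

The effective depreciation rate is n + δ = 0.03 + 0.08 = 0.11.
At the golden rule MPK = n+δ, and in any Cobb-Douglas steady state s = (n+δ)·k/y = MPK·k/y = capital's share 0.33.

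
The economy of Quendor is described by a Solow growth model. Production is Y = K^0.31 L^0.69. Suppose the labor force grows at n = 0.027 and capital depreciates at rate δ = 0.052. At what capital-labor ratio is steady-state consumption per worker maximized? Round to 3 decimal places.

n + δ = 0.027 + 0.052 = 0.079.
At the golden rule the marginal product of capital equals n+δ: 0.31·k^(0.31−1) = 0.079. Solving, k_gold = (0.31/0.079)^(1/0.69) ≈ 7.2525.

k_gold ≈ 7.252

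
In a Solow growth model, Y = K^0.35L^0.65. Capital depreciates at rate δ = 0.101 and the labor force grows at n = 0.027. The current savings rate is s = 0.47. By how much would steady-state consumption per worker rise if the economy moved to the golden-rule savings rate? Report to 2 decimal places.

Δc ≈ 0.05

Capital per worker breaks even when investment replaces (n + δ)·k; here n + δ = 0.128.
Current steady state (s = 0.47): k* = (0.47/0.128)^(1/0.65) ≈ 7.3970, y* = 7.3970^0.35 ≈ 2.0145, c* = (1−0.47)·2.0145 ≈ 1.0677.
At the golden rule the marginal product of capital equals n+δ: 0.35·k^(0.35−1) = 0.128. Solving, k_gold = (0.35/0.128)^(1/0.65) ≈ 4.6999.
y_gold = 4.6999^0.35 ≈ 1.7188, c_gold = y_gold − 0.128·k_gold ≈ 1.1172.
Gain: Δc = 1.1172 − 1.0677 ≈ 0.0495.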